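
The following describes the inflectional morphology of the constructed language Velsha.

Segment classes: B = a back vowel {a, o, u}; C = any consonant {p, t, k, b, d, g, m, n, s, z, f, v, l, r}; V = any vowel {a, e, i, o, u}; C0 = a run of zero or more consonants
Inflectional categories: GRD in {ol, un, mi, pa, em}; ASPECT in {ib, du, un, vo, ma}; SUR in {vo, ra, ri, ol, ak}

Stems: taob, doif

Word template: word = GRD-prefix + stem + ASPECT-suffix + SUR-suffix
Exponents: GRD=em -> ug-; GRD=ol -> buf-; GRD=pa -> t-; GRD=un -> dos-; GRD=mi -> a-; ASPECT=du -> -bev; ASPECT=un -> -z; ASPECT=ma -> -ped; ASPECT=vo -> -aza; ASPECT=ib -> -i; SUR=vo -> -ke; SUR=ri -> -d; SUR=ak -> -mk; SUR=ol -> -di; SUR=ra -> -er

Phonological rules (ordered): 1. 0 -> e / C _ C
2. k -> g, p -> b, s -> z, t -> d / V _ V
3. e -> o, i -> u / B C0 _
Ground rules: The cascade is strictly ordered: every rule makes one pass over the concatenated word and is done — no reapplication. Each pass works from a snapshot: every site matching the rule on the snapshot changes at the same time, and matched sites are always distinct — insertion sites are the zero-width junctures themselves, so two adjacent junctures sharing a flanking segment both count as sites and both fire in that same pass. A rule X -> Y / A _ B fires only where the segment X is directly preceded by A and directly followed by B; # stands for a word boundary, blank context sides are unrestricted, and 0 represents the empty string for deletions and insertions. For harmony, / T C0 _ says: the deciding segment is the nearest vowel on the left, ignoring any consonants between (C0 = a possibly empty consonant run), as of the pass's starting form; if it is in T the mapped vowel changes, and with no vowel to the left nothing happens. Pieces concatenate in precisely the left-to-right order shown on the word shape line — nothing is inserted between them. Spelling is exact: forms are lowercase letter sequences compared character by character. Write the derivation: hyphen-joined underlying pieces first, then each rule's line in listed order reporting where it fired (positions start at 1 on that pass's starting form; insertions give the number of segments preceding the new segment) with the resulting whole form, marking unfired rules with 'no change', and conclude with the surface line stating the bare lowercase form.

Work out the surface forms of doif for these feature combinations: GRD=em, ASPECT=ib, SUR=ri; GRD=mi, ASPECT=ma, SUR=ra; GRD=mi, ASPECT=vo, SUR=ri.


cell GRD=em, ASPECT=ib, SUR=ri:
underlying: ug-doif-i-d
1. 0 -> e / C _ C: inserts after position(s) 2: ugedoifid
2. k -> g, p -> b, s -> z, t -> d / V _ V: no change
3. e -> o, i -> u / B C0 _: fires at position(s) 3, 6: ugodoufid
surface: ugodoufid

cell GRD=mi, ASPECT=ma, SUR=ra:
underlying: a-doif-ped-er
1. 0 -> e / C _ C: inserts after position(s) 5: adoifepeder
2. k -> g, p -> b, s -> z, t -> d / V _ V: fires at position(s) 7: adoifebeder
3. e -> o, i -> u / B C0 _: fires at position(s) 4: adoufebeder
surface: adoufebeder

cell GRD=mi, ASPECT=vo, SUR=ri:
underlying: a-doif-aza-d
1. 0 -> e / C _ C: no change
2. k -> g, p -> b, s -> z, t -> d / V _ V: no change
3. e -> o, i -> u / B C0 _: fires at position(s) 4: adoufazad
surface: adoufazad


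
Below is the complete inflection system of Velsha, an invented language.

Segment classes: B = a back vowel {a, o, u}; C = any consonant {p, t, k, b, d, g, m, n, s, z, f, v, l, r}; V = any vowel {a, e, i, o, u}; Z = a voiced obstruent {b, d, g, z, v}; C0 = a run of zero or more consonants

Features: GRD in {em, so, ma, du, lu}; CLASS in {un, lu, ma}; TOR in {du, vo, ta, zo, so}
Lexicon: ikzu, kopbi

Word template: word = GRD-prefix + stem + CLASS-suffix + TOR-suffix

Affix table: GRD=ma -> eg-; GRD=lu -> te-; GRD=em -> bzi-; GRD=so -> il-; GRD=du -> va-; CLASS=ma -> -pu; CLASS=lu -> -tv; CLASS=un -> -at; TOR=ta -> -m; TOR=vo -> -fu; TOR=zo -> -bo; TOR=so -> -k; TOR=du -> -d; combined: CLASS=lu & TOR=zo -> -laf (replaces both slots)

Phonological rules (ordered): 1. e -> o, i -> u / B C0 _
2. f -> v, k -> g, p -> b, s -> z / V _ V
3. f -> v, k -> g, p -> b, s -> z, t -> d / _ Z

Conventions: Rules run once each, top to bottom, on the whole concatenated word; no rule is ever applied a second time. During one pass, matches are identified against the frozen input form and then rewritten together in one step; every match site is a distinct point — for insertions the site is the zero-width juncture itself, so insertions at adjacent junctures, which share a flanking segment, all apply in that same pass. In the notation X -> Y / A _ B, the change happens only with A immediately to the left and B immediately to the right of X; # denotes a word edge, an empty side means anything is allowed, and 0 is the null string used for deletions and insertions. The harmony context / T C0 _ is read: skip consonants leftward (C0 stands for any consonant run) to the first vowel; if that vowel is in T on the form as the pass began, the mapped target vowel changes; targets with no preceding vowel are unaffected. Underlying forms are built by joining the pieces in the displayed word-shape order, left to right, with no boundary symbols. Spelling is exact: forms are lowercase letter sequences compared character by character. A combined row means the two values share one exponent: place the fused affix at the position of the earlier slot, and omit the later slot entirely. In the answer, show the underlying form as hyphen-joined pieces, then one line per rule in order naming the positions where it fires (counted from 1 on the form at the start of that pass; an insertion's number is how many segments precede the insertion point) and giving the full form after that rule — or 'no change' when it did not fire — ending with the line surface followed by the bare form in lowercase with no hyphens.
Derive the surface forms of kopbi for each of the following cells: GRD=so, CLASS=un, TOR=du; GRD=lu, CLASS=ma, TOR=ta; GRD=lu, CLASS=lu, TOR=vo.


cell GRD=so, CLASS=un, TOR=du:
underlying: il-kopbi-at-d
1. e -> o, i -> u / B C0 _: fires at position(s) 7: ilkopbuatd
2. f -> v, k -> g, p -> b, s -> z / V _ V: no change
3. f -> v, k -> g, p -> b, s -> z, t -> d / _ Z: fires at position(s) 5, 9: ilkobbuadd
surface: ilkobbuadd

cell GRD=lu, CLASS=ma, TOR=ta:
underlying: te-kopbi-pu-m
1. e -> o, i -> u / B C0 _: fires at position(s) 7: tekopbupum
2. f -> v, k -> g, p -> b, s -> z / V _ V: fires at position(s) 3, 8: tegopbubum
3. f -> v, k -> g, p -> b, s -> z, t -> d / _ Z: fires at position(s) 5: tegobbubum
surface: tegobbubum

cell GRD=lu, CLASS=lu, TOR=vo:
underlying: te-kopbi-tv-fu
1. e -> o, i -> u / B C0 _: fires at position(s) 7: tekopbutvfu
2. f -> v, k -> g, p -> b, s -> z / V _ V: fires at position(s) 3: tegopbutvfu
3. f -> v, k -> g, p -> b, s -> z, t -> d / _ Z: fires at position(s) 5, 8: tegobbudvfu
surface: tegobbudvfu


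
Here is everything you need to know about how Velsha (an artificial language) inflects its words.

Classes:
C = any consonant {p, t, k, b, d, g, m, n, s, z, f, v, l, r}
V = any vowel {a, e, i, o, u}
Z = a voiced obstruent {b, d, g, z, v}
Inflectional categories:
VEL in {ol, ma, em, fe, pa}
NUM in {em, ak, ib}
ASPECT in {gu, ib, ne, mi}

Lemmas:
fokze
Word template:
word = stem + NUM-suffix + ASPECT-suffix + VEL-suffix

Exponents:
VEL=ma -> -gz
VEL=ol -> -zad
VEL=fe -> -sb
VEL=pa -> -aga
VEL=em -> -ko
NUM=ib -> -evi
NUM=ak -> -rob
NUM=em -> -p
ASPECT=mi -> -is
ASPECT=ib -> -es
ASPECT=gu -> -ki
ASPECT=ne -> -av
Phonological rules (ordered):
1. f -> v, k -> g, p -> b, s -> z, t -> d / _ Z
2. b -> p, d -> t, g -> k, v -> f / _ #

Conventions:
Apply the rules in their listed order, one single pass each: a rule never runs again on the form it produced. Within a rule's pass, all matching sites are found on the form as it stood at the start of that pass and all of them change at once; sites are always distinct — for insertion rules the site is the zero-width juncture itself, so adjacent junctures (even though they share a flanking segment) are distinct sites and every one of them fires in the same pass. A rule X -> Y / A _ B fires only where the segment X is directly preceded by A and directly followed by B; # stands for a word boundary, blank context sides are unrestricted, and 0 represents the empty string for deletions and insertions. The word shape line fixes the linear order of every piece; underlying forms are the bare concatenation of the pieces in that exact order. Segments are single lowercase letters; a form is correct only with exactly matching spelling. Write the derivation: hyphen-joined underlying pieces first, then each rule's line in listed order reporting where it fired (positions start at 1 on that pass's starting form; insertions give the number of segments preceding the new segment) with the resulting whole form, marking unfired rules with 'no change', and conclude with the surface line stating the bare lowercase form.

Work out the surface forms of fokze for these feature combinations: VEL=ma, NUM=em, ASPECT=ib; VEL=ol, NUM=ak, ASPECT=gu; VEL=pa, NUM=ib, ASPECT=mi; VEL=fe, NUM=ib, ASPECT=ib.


cell VEL=ma, NUM=em, ASPECT=ib:
underlying: fokze-p-es-gz
1. f -> v, k -> g, p -> b, s -> z, t -> d / _ Z: fires at position(s) 3, 8: fogzepezgz
2. b -> p, d -> t, g -> k, v -> f / _ #: no change
surface: fogzepezgz

cell VEL=ol, NUM=ak, ASPECT=gu:
underlying: fokze-rob-ki-zad
1. f -> v, k -> g, p -> b, s -> z, t -> d / _ Z: fires at position(s) 3: fogzerobkizad
2. b -> p, d -> t, g -> k, v -> f / _ #: fires at position(s) 13: fogzerobkizat
surface: fogzerobkizat

cell VEL=pa, NUM=ib, ASPECT=mi:
underlying: fokze-evi-is-aga
1. f -> v, k -> g, p -> b, s -> z, t -> d / _ Z: fires at position(s) 3: fogzeeviisaga
2. b -> p, d -> t, g -> k, v -> f / _ #: no change
surface: fogzeeviisaga

cell VEL=fe, NUM=ib, ASPECT=ib:
underlying: fokze-evi-es-sb
1. f -> v, k -> g, p -> b, s -> z, t -> d / _ Z: fires at position(s) 3, 11: fogzeevieszb
2. b -> p, d -> t, g -> k, v -> f / _ #: fires at position(s) 12: fogzeevieszp
surface: fogzeevieszp


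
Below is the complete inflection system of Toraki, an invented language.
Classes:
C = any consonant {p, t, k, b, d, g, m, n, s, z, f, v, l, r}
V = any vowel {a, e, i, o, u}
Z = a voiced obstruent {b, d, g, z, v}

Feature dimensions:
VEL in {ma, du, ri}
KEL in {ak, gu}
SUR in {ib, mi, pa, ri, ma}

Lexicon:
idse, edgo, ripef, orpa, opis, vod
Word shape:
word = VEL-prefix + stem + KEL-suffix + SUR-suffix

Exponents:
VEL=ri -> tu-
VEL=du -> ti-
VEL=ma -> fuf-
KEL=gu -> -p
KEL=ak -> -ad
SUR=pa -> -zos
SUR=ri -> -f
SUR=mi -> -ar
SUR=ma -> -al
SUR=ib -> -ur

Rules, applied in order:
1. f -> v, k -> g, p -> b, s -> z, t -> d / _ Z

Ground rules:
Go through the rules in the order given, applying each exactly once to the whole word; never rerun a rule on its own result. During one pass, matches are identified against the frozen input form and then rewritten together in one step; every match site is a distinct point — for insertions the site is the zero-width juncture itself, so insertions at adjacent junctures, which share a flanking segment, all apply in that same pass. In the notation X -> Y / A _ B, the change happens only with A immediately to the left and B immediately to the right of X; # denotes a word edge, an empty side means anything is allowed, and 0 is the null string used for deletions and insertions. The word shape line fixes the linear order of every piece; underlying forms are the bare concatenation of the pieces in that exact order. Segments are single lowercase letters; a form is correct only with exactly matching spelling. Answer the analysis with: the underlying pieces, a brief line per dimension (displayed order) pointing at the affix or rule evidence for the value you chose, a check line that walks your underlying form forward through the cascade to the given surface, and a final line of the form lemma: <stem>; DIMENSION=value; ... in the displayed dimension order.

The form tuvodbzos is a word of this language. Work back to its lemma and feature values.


underlying: tu-vod-p-zos
VEL=ri - signalled by the affix tu-
KEL=gu - signalled by the affix -p
SUR=pa - signalled by the affix -zos
check: tuvodpzos -> tuvodbzos
lemma: vod; VEL=ri; KEL=gu; SUR=pa


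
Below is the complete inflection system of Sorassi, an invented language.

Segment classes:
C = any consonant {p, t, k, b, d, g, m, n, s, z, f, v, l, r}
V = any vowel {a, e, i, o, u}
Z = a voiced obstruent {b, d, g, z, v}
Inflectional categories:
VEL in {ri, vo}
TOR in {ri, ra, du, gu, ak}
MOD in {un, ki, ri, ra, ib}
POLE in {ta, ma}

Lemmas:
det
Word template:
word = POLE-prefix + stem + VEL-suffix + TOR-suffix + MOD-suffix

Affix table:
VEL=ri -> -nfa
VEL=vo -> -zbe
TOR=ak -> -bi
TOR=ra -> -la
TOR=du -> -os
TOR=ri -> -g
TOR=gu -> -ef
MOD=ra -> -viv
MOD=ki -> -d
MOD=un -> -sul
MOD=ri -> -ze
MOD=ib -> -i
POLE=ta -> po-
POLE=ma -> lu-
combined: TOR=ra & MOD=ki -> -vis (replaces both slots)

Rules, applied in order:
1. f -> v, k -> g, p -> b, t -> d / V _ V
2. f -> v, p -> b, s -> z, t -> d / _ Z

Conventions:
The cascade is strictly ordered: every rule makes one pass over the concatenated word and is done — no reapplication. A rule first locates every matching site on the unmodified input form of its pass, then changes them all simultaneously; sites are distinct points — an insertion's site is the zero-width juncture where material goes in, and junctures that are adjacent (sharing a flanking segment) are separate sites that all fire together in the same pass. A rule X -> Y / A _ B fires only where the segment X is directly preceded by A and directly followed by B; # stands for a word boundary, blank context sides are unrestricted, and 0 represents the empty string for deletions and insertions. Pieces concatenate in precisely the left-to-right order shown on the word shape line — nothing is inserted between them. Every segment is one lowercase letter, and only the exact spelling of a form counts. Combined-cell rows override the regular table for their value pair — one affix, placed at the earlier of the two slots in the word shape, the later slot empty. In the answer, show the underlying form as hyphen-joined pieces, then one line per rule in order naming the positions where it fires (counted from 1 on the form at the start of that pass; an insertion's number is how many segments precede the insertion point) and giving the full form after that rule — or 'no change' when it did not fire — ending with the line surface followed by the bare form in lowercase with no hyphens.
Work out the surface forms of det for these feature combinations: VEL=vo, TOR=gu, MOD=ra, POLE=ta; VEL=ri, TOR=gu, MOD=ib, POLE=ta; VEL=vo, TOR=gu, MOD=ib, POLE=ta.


cell VEL=vo, TOR=gu, MOD=ra, POLE=ta:
underlying: po-det-zbe-ef-viv
1. f -> v, k -> g, p -> b, t -> d / V _ V: no change
2. f -> v, p -> b, s -> z, t -> d / _ Z: fires at position(s) 5, 10: podedzbeevviv
surface: podedzbeevviv

cell VEL=ri, TOR=gu, MOD=ib, POLE=ta:
underlying: po-det-nfa-ef-i
1. f -> v, k -> g, p -> b, t -> d / V _ V: fires at position(s) 10: podetnfaevi
2. f -> v, p -> b, s -> z, t -> d / _ Z: no change
surface: podetnfaevi

cell VEL=vo, TOR=gu, MOD=ib, POLE=ta:
underlying: po-det-zbe-ef-i
1. f -> v, k -> g, p -> b, t -> d / V _ V: fires at position(s) 10: podetzbeevi
2. f -> v, p -> b, s -> z, t -> d / _ Z: fires at position(s) 5: podedzbeevi
surface: podedzbeevi


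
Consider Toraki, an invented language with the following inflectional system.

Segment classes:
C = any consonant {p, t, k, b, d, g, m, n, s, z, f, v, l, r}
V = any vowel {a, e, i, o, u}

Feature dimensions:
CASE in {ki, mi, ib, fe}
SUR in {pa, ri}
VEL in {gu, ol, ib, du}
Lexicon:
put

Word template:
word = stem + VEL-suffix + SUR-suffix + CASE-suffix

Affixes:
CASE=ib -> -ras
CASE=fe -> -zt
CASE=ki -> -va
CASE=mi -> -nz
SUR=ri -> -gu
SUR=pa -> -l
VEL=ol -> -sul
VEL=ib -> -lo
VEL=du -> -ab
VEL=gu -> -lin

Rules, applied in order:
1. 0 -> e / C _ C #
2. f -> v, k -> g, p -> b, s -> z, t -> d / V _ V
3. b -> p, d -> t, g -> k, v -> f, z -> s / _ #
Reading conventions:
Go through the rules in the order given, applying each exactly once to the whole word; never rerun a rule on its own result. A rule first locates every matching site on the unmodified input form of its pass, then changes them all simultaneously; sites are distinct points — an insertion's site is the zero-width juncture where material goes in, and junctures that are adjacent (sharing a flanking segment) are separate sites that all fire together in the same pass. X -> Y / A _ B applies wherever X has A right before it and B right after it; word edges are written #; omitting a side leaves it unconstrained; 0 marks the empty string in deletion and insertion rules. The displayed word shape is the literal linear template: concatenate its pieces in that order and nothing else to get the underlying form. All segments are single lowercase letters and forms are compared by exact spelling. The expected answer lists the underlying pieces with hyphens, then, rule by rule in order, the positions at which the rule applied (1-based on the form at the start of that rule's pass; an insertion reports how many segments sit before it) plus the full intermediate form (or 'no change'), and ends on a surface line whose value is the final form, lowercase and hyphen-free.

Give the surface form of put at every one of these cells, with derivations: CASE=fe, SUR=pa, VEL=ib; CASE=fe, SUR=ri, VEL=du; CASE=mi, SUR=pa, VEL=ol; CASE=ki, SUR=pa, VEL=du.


cell CASE=fe, SUR=pa, VEL=ib:
underlying: put-lo-l-zt
1. 0 -> e / C _ C #: inserts after position(s) 7: putlolzet
2. f -> v, k -> g, p -> b, s -> z, t -> d / V _ V: no change
3. b -> p, d -> t, g -> k, v -> f, z -> s / _ #: no change
surface: putlolzet

cell CASE=fe, SUR=ri, VEL=du:
underlying: put-ab-gu-zt
1. 0 -> e / C _ C #: inserts after position(s) 8: putabguzet
2. f -> v, k -> g, p -> b, s -> z, t -> d / V _ V: fires at position(s) 3: pudabguzet
3. b -> p, d -> t, g -> k, v -> f, z -> s / _ #: no change
surface: pudabguzet

cell CASE=mi, SUR=pa, VEL=ol:
underlying: put-sul-l-nz
1. 0 -> e / C _ C #: inserts after position(s) 8: putsullnez
2. f -> v, k -> g, p -> b, s -> z, t -> d / V _ V: no change
3. b -> p, d -> t, g -> k, v -> f, z -> s / _ #: fires at position(s) 10: putsullnes
surface: putsullnes

cell CASE=ki, SUR=pa, VEL=du:
underlying: put-ab-l-va
1. 0 -> e / C _ C #: no change
2. f -> v, k -> g, p -> b, s -> z, t -> d / V _ V: fires at position(s) 3: pudablva
3. b -> p, d -> t, g -> k, v -> f, z -> s / _ #: no change
surface: pudablva


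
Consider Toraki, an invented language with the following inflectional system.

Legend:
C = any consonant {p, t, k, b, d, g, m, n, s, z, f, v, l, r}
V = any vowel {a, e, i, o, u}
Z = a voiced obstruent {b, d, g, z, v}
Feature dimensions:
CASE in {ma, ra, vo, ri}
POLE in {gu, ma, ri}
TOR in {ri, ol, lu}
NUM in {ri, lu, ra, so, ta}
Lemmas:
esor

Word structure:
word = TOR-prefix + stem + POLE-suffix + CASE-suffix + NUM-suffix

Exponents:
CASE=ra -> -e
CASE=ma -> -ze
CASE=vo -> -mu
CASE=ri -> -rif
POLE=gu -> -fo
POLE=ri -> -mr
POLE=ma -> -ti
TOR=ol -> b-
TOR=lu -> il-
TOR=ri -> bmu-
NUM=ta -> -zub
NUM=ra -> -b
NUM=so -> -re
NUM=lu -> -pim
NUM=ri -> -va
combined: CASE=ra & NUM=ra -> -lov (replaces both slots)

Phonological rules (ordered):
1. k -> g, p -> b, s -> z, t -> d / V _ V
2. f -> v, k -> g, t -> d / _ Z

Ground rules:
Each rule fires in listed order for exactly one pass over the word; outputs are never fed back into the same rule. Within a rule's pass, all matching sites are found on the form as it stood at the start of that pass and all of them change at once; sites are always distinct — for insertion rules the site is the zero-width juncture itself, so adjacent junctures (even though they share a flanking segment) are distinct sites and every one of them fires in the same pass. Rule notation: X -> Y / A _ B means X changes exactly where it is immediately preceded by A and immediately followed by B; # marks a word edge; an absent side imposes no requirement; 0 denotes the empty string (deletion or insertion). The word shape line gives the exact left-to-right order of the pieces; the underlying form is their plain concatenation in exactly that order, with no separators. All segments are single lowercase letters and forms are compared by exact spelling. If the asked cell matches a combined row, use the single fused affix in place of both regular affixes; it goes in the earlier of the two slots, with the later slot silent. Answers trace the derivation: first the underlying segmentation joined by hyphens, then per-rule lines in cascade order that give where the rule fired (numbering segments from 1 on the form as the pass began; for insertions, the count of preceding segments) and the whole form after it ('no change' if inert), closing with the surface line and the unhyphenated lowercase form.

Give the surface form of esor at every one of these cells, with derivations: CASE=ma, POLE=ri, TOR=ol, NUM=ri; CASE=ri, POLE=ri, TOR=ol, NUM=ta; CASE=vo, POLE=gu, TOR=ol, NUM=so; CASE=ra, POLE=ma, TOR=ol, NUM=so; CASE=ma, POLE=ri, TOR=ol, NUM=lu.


cell CASE=ma, POLE=ri, TOR=ol, NUM=ri:
underlying: b-esor-mr-ze-va
1. k -> g, p -> b, s -> z, t -> d / V _ V: fires at position(s) 3: bezormrzeva
2. f -> v, k -> g, t -> d / _ Z: no change
surface: bezormrzeva

cell CASE=ri, POLE=ri, TOR=ol, NUM=ta:
underlying: b-esor-mr-rif-zub
1. k -> g, p -> b, s -> z, t -> d / V _ V: fires at position(s) 3: bezormrrifzub
2. f -> v, k -> g, t -> d / _ Z: fires at position(s) 10: bezormrrivzub
surface: bezormrrivzub

cell CASE=vo, POLE=gu, TOR=ol, NUM=so:
underlying: b-esor-fo-mu-re
1. k -> g, p -> b, s -> z, t -> d / V _ V: fires at position(s) 3: bezorfomure
2. f -> v, k -> g, t -> d / _ Z: no change
surface: bezorfomure

cell CASE=ra, POLE=ma, TOR=ol, NUM=so:
underlying: b-esor-ti-e-re
1. k -> g, p -> b, s -> z, t -> d / V _ V: fires at position(s) 3: bezortiere
2. f -> v, k -> g, t -> d / _ Z: no change
surface: bezortiere

cell CASE=ma, POLE=ri, TOR=ol, NUM=lu:
underlying: b-esor-mr-ze-pim
1. k -> g, p -> b, s -> z, t -> d / V _ V: fires at position(s) 3, 10: bezormrzebim
2. f -> v, k -> g, t -> d / _ Z: no change
surface: bezormrzebim


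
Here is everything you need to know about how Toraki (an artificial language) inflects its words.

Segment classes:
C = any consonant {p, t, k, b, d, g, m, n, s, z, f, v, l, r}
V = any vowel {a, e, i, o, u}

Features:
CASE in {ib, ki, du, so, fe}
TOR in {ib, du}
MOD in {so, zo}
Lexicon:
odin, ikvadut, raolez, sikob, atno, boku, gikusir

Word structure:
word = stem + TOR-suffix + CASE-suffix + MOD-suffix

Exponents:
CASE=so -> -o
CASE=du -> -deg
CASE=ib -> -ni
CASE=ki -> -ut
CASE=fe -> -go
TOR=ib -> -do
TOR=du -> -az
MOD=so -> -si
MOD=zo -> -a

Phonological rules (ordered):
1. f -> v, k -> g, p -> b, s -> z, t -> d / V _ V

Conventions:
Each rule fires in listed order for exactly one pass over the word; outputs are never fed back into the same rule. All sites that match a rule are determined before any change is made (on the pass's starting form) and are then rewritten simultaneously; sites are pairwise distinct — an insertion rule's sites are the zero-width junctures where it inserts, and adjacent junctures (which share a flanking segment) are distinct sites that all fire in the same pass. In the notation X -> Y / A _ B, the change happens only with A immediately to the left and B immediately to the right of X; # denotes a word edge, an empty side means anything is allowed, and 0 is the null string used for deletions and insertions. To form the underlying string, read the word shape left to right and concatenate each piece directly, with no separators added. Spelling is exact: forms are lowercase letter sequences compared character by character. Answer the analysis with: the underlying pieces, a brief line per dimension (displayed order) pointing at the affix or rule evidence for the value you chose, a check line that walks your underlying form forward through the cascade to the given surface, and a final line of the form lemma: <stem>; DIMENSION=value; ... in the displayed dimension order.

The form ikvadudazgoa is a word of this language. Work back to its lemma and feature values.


underlying: ikvadut-az-go-a
CASE=fe - signalled by the affix -go
TOR=du - signalled by the affix -az
MOD=zo - signalled by the affix -a
check: ikvadutazgoa -> ikvadudazgoa
lemma: ikvadut; CASE=fe; TOR=du; MOD=zo


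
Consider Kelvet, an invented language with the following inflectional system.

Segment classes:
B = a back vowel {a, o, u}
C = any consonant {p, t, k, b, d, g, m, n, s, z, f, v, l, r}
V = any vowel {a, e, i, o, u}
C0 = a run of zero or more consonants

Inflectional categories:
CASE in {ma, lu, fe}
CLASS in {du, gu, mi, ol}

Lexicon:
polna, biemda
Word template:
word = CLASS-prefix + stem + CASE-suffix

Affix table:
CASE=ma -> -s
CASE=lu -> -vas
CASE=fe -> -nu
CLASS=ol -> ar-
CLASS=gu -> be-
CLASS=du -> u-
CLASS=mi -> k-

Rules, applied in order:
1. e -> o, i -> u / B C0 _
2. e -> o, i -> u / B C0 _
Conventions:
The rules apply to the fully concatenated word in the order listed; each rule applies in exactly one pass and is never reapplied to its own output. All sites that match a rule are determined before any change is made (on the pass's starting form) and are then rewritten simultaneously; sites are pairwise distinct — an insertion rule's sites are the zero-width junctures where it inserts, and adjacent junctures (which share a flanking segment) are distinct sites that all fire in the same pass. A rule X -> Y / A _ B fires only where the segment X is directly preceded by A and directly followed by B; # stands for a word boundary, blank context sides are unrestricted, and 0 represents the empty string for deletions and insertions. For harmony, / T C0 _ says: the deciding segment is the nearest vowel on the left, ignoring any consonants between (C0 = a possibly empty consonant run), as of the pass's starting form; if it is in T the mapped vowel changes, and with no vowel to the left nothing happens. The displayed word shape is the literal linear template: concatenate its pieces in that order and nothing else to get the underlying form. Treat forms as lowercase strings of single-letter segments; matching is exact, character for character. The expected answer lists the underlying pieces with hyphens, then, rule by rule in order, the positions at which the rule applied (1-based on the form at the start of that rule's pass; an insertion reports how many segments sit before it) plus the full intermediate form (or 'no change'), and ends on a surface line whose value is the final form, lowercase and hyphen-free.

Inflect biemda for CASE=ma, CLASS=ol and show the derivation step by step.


underlying: ar-biemda-s
1. e -> o, i -> u / B C0 _: fires at position(s) 4: arbuemdas
2. e -> o, i -> u / B C0 _: fires at position(s) 5: arbuomdas
surface: arbuomdas


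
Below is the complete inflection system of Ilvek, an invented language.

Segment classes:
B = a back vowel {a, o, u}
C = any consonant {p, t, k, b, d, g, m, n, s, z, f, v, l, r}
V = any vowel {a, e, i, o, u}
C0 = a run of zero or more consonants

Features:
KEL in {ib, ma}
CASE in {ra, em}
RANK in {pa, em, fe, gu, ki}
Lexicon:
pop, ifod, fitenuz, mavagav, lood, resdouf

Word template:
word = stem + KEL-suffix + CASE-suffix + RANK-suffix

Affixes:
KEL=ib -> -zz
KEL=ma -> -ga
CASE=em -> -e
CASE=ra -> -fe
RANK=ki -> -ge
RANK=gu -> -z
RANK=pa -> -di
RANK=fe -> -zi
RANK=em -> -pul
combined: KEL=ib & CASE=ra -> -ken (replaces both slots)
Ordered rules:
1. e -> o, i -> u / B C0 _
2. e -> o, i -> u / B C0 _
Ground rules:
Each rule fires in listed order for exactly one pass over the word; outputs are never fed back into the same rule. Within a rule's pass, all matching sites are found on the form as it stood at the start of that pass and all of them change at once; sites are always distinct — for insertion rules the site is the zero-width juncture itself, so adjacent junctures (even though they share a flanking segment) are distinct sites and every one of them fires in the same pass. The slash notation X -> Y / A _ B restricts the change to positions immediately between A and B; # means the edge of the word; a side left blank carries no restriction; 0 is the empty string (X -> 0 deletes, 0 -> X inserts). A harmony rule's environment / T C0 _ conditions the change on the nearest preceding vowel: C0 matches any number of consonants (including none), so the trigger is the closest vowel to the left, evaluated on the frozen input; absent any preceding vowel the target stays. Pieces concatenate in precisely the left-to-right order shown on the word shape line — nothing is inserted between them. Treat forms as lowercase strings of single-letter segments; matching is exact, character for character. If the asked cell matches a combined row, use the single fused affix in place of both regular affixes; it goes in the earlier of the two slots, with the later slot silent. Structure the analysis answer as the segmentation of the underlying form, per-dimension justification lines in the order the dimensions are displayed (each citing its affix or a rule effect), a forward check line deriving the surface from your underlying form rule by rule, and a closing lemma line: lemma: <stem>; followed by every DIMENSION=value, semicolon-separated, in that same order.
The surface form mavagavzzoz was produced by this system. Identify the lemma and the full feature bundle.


underlying: mavagav-zz-e-z
KEL=ib - signalled by the affix -zz
CASE=em - signalled by the affix -e
RANK=gu - signalled by the affix -z
check: mavagavzzez -> mavagavzzoz -> mavagavzzoz
lemma: mavagav; KEL=ib; CASE=em; RANK=gu


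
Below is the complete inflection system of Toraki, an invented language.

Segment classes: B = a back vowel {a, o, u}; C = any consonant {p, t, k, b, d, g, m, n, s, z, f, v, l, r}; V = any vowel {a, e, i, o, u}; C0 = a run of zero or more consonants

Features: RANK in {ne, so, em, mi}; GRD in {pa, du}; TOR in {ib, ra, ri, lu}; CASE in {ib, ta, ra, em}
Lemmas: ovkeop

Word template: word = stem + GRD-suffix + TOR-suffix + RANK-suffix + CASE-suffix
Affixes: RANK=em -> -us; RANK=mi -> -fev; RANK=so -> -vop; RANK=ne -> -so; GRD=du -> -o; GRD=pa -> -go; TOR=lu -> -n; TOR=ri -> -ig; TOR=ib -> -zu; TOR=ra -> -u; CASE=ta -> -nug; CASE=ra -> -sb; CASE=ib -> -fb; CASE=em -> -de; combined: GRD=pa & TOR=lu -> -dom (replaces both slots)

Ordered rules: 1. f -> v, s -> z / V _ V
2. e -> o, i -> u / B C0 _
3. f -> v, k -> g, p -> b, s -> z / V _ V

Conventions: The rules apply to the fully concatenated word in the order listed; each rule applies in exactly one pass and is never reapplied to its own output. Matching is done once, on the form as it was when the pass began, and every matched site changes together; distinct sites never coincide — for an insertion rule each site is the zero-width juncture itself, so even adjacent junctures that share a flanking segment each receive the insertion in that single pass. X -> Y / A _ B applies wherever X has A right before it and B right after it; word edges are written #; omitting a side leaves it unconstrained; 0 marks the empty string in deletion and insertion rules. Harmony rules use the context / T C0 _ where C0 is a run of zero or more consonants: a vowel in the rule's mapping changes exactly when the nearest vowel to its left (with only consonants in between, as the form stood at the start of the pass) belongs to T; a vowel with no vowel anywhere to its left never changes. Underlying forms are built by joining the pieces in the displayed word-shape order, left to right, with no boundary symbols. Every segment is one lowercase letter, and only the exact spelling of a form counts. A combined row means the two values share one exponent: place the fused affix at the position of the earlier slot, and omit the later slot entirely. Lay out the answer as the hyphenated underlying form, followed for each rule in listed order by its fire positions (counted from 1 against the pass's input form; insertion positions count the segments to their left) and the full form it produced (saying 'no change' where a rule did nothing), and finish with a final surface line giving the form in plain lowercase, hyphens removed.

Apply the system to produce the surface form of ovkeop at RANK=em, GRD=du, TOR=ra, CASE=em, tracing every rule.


underlying: ovkeop-o-u-us-de
1. f -> v, s -> z / V _ V: no change
2. e -> o, i -> u / B C0 _: fires at position(s) 4, 12: ovkoopouusdo
3. f -> v, k -> g, p -> b, s -> z / V _ V: fires at position(s) 6: ovkoobouusdo
surface: ovkoobouusdo


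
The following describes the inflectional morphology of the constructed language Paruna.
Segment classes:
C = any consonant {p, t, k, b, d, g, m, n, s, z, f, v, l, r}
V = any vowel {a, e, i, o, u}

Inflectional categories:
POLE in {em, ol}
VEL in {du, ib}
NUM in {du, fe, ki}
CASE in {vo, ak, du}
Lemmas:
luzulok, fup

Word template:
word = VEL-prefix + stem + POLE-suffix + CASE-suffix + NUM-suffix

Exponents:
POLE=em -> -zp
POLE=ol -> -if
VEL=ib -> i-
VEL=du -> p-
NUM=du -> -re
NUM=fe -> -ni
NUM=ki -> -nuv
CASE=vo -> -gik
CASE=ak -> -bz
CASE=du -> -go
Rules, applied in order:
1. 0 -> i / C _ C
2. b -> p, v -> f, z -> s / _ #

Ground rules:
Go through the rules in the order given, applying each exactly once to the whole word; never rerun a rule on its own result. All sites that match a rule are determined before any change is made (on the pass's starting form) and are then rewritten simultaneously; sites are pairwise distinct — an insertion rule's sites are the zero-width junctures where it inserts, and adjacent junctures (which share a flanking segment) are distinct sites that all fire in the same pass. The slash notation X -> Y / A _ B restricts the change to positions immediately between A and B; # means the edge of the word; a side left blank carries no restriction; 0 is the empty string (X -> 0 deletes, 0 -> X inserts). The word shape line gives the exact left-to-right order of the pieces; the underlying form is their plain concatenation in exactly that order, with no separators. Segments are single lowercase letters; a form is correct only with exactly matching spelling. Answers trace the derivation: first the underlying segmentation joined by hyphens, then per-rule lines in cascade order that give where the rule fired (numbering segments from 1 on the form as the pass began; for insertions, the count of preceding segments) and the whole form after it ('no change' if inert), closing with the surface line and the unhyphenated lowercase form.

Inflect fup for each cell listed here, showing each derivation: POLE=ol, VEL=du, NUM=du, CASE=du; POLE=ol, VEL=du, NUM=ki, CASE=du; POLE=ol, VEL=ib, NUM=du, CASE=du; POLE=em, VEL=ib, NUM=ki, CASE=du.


cell POLE=ol, VEL=du, NUM=du, CASE=du:
underlying: p-fup-if-go-re
1. 0 -> i / C _ C: inserts after position(s) 1, 6: pifupifigore
2. b -> p, v -> f, z -> s / _ #: no change
surface: pifupifigore

cell POLE=ol, VEL=du, NUM=ki, CASE=du:
underlying: p-fup-if-go-nuv
1. 0 -> i / C _ C: inserts after position(s) 1, 6: pifupifigonuv
2. b -> p, v -> f, z -> s / _ #: fires at position(s) 13: pifupifigonuf
surface: pifupifigonuf

cell POLE=ol, VEL=ib, NUM=du, CASE=du:
underlying: i-fup-if-go-re
1. 0 -> i / C _ C: inserts after position(s) 6: ifupifigore
2. b -> p, v -> f, z -> s / _ #: no change
surface: ifupifigore

cell POLE=em, VEL=ib, NUM=ki, CASE=du:
underlying: i-fup-zp-go-nuv
1. 0 -> i / C _ C: inserts after position(s) 4, 5, 6: ifupizipigonuv
2. b -> p, v -> f, z -> s / _ #: fires at position(s) 14: ifupizipigonuf
surface: ifupizipigonuf


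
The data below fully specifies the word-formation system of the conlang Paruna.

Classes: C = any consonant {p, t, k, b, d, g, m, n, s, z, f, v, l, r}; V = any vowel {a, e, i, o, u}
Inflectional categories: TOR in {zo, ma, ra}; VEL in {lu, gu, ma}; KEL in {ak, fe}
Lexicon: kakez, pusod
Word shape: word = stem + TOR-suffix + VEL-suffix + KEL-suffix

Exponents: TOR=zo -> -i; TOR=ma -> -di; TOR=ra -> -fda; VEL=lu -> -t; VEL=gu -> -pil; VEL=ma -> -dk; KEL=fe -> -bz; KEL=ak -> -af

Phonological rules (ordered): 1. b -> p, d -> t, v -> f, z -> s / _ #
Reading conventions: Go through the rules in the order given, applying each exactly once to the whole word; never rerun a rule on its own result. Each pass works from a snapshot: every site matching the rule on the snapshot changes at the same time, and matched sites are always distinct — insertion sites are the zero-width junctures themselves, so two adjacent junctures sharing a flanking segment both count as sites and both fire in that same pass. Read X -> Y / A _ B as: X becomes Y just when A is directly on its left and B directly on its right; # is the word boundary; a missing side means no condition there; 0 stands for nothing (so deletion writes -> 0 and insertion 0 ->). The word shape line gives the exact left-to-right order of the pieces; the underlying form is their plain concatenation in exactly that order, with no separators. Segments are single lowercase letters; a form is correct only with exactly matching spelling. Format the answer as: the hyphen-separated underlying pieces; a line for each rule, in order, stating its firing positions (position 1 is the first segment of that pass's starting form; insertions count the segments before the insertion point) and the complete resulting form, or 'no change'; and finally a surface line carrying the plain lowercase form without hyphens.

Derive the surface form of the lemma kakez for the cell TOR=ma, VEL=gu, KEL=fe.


underlying: kakez-di-pil-bz
1. b -> p, d -> t, v -> f, z -> s / _ #: fires at position(s) 12: kakezdipilbs
surface: kakezdipilbs


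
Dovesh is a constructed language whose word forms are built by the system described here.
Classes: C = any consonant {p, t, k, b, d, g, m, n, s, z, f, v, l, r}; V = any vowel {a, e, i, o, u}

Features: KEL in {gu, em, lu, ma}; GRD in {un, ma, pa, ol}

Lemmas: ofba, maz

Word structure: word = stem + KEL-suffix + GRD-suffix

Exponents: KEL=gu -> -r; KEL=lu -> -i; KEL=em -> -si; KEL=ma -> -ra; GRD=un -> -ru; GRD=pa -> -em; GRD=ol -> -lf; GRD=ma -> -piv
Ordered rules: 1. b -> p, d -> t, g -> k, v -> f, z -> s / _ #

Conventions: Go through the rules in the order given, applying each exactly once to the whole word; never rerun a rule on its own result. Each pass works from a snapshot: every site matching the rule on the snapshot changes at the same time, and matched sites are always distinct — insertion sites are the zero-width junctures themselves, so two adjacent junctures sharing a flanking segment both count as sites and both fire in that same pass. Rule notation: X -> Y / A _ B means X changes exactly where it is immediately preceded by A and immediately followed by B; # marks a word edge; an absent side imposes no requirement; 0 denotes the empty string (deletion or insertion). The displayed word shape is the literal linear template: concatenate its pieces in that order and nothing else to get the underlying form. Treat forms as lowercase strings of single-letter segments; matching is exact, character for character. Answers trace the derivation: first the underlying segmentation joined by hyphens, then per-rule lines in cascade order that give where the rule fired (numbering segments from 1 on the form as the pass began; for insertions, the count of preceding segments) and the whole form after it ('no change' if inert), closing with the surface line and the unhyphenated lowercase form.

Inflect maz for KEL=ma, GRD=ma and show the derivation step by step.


underlying: maz-ra-piv
1. b -> p, d -> t, g -> k, v -> f, z -> s / _ #: fires at position(s) 8: mazrapif
surface: mazrapif


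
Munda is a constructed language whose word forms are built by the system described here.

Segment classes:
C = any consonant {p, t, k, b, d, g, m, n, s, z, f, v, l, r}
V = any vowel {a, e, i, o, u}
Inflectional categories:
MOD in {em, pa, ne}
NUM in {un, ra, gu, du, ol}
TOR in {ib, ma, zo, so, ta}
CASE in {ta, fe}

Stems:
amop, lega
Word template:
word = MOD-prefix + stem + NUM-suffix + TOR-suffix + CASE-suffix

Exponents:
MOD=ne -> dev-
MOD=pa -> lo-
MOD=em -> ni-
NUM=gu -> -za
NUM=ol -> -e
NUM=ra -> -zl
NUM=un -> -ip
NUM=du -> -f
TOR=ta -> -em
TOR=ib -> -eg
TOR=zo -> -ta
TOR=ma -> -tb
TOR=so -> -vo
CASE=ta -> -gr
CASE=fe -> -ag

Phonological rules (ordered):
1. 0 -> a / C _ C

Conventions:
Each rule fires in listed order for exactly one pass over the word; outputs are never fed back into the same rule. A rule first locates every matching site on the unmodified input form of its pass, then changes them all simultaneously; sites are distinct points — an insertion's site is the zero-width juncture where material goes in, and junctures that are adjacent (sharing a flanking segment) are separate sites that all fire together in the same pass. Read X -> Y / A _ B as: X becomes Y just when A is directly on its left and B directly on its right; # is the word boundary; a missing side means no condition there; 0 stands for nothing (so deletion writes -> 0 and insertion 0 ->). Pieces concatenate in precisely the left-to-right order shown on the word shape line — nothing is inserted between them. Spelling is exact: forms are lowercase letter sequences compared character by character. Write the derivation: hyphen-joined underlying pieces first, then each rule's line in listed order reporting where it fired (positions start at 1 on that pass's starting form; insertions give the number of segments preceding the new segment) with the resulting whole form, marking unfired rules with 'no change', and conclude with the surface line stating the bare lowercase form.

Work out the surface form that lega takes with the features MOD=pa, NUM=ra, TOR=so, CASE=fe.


underlying: lo-lega-zl-vo-ag
1. 0 -> a / C _ C: inserts after position(s) 7, 8: lolegazalavoag
surface: lolegazalavoag
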